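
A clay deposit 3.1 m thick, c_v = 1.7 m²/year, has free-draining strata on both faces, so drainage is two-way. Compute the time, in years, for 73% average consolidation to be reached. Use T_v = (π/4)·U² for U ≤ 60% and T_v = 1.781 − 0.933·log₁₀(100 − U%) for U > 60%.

Drainage path length: H_d = H/2 = 1.55 m (double drainage).
U > 60%: T_v = 1.781 − 0.933·log₁₀(100 − 73) = 0.44554.
t = T_v·H_d²/c_v = 0.44554×1.55²/1.7 = 0.6297 years.

t ≈ 0.63 years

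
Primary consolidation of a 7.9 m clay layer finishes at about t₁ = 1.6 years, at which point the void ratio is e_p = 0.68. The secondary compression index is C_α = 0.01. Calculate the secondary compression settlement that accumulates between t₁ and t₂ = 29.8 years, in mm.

S_s ≈ 59.7 mm

Secondary compression: S_s = C_α·H/(1+e_p)·log₁₀(t₂/t₁)
S_s = 0.01×7.9/(1+0.68)×log₁₀(29.8/1.6)
    = 0.04702 × 1.27 = 0.05972 m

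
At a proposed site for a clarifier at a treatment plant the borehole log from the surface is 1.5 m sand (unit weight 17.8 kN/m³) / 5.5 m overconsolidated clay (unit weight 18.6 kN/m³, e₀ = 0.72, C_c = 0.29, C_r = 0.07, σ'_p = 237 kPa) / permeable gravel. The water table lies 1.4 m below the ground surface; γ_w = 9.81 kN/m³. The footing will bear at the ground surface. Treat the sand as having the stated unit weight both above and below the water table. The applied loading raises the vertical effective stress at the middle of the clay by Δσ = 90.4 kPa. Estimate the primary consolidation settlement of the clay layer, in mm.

S_c ≈ 101 mm

Mid-depth of clay below the ground surface: z = 1.5 + 5.5/2 = 4.25 m.
Total vertical stress at mid-clay: σ_v = 17.8×1.5 + 18.6×2.75 = 77.85 kPa.
Pore pressure: u = 9.81×(4.25 − 1.4) = 27.959 kPa.
Initial effective stress: σ'_0 = σ_v − u = 77.85 − 27.959 = 49.891 kPa.
Final effective stress: σ'_f = 49.891 + 90.4 = 140.29 kPa.
σ'_f = 140.29 ≤ σ'_p = 237 kPa, so the clay remains overconsolidated and only the recompression index applies:
S_c = C_r·H/(1+e₀)·log₁₀(σ'_f/σ'_0) = 0.07×5.5/1.72×log₁₀(140.29/49.891)
    = 0.22384 × 0.449 = 0.1005 m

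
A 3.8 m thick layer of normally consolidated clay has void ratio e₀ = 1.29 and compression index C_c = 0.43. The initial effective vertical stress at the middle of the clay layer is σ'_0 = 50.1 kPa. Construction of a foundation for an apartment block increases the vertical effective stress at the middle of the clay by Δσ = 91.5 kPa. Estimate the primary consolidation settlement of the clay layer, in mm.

S_c ≈ 322 mm

Final effective stress: σ'_f = σ'_0 + Δσ = 50.1 + 91.5 = 141.6 kPa.
Normally consolidated clay, so the full stress increment lies on the virgin compression line:
S_c = C_c·H/(1+e₀)·log₁₀(σ'_f/σ'_0) = 0.43×3.8/(1+1.29)×log₁₀(141.6/50.1)
    = 0.71354 × 0.45123 = 0.322 m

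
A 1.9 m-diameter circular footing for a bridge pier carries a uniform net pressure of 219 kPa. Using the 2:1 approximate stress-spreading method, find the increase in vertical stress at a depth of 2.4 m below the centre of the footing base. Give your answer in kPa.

Δσ_z ≈ 42.8 kPa

By the 2:1 method the load spreads at 1 horizontal : 2 vertical, so at depth z the loaded area has grown by z in each plan dimension:
Δσ ≈ qD²/(D+z)² = 219×1.9²/(1.9+2.4)² = 42.758 kPa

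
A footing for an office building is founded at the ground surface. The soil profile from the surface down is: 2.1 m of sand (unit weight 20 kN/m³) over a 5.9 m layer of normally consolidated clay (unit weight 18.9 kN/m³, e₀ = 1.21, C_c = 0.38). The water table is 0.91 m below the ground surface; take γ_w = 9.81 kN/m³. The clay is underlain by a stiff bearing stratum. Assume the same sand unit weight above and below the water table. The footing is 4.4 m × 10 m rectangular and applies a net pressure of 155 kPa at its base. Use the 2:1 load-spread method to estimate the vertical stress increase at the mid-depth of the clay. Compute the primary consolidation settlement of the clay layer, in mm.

Mid-depth of clay below the ground surface: z = 2.1 + 5.9/2 = 5.05 m.
Total vertical stress at mid-clay: σ_v = 20×2.1 + 18.9×2.95 = 97.755 kPa.
Pore pressure: u = 9.81×(5.05 − 0.91) = 40.613 kPa.
Initial effective stress: σ'_0 = σ_v − u = 97.755 − 40.613 = 57.142 kPa.
Stress increase at mid-clay by the 2:1 spreading method:
Δσ = qBL/((B+z)(L+z)) = 155×4.4×10/((4.4+5.05)(10+5.05)) = 47.953 kPa
Final effective stress: σ'_f = σ'_0 + Δσ = 57.142 + 47.953 = 105.09 kPa.
Normally consolidated clay, so the full stress increment lies on the virgin compression line:
S_c = C_c·H/(1+e₀)·log₁₀(σ'_f/σ'_0) = 0.38×5.9/(1+1.21)×log₁₀(105.09/57.142)
    = 1.0145 × 0.26461 = 0.2684 m

S_c ≈ 268 mm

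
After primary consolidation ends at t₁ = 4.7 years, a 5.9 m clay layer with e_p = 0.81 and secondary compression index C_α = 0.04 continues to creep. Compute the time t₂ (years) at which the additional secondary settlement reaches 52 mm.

S_s = C_α·H/(1+e_p)·log₁₀(t₂/t₁) ⇒ log₁₀(t₂/t₁) = S_s·(1+e_p)/(C_α·H).
log₁₀(t₂/t₁) = 0.052 × (1+0.81) / (0.04×5.9) = 0.3988
t₂ = t₁ × 10^0.3988 = 4.7 × 2.505 = 11.77 years

t₂ ≈ 11.8 years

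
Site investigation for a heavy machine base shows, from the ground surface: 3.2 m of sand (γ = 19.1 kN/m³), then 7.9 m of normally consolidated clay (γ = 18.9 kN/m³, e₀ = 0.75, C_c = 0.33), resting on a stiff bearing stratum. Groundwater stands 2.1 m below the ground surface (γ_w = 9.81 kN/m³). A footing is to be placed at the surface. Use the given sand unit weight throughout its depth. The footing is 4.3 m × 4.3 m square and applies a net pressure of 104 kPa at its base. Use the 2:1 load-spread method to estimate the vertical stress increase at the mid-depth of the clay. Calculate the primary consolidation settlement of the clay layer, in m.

Mid-depth of clay below the ground surface: z = 3.2 + 7.9/2 = 7.15 m.
Total vertical stress at mid-clay: σ_v = 19.1×3.2 + 18.9×3.95 = 135.78 kPa.
Pore pressure: u = 9.81×(7.15 − 2.1) = 49.541 kPa.
Initial effective stress: σ'_0 = σ_v − u = 135.78 − 49.541 = 86.239 kPa.
Stress increase at mid-clay by the 2:1 spreading method:
Δσ = qBL/((B+z)(L+z)) = 104×4.3×4.3/((4.3+7.15)(4.3+7.15)) = 14.668 kPa
Final effective stress: σ'_f = σ'_0 + Δσ = 86.239 + 14.668 = 100.91 kPa.
Normally consolidated clay, so the full stress increment lies on the virgin compression line:
S_c = C_c·H/(1+e₀)·log₁₀(σ'_f/σ'_0) = 0.33×7.9/(1+0.75)×log₁₀(100.91/86.239)
    = 1.4897 × 0.06823 = 0.1016 m

S_c ≈ 0.102 m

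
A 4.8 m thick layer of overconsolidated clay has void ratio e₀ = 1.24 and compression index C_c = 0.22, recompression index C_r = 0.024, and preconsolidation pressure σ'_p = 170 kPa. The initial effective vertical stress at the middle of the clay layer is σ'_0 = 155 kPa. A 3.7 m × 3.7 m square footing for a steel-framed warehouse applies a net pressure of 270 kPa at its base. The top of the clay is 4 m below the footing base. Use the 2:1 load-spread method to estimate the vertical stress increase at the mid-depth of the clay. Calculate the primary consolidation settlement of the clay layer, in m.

S_c ≈ 0.0262 m

Mid-depth of clay below the footing base: z = 4 + 4.8/2 = 6.4 m.
Stress increase at mid-clay by the 2:1 spreading method:
Δσ = qBL/((B+z)(L+z)) = 270×3.7×3.7/((3.7+6.4)(3.7+6.4)) = 36.235 kPa
Final effective stress: σ'_f = 155 + 36.235 = 191.24 kPa.
σ'_f = 191.24 > σ'_p = 170 kPa, so the stress path crosses the preconsolidation pressure — recompression up to σ'_p, then virgin compression beyond:
S_c = H/(1+e₀)·[C_r·log₁₀(σ'_p/σ'_0) + C_c·log₁₀(σ'_f/σ'_p)]
    = 4.8/2.24 × [0.024×log₁₀(170/155) + 0.22×log₁₀(191.24/170)]
    = 2.1429 × [0.00096281 + 0.011249] = 0.02617 m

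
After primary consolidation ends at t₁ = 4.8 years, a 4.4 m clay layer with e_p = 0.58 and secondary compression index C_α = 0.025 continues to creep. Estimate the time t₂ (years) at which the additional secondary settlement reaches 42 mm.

S_s = C_α·H/(1+e_p)·log₁₀(t₂/t₁) ⇒ log₁₀(t₂/t₁) = S_s·(1+e_p)/(C_α·H).
log₁₀(t₂/t₁) = 0.042 × (1+0.58) / (0.025×4.4) = 0.6033
t₂ = t₁ × 10^0.6033 = 4.8 × 4.011 = 19.25 years

t₂ ≈ 19.3 years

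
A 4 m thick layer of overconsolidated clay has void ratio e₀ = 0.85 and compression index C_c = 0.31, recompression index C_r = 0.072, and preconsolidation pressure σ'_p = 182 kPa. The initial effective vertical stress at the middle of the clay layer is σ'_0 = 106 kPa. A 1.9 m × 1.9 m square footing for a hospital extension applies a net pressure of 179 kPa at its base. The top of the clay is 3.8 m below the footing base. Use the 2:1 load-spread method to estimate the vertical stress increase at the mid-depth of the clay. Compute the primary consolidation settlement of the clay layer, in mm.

Mid-depth of clay below the footing base: z = 3.8 + 4/2 = 5.8 m.
Stress increase at mid-clay by the 2:1 spreading method:
Δσ = qBL/((B+z)(L+z)) = 179×1.9×1.9/((1.9+5.8)(1.9+5.8)) = 10.899 kPa
Final effective stress: σ'_f = 106 + 10.899 = 116.9 kPa.
σ'_f = 116.9 ≤ σ'_p = 182 kPa, so the clay remains overconsolidated and only the recompression index applies:
S_c = C_r·H/(1+e₀)·log₁₀(σ'_f/σ'_0) = 0.072×4/1.85×log₁₀(116.9/106)
    = 0.15568 × 0.042509 = 0.006618 m

S_c ≈ 6.62 mm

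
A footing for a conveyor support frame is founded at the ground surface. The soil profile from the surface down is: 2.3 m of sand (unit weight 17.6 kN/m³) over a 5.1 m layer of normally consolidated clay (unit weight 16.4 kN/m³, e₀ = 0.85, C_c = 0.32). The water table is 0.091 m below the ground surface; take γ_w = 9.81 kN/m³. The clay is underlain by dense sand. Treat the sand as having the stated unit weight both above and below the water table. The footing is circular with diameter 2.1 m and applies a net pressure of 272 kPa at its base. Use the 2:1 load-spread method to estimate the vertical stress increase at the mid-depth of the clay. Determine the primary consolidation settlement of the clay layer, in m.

Mid-depth of clay below the ground surface: z = 2.3 + 5.1/2 = 4.85 m.
Total vertical stress at mid-clay: σ_v = 17.6×2.3 + 16.4×2.55 = 82.3 kPa.
Pore pressure: u = 9.81×(4.85 − 0.091) = 46.686 kPa.
Initial effective stress: σ'_0 = σ_v − u = 82.3 − 46.686 = 35.614 kPa.
Stress increase at mid-clay by the 2:1 spreading method:
Δσ ≈ qD²/(D+z)² = 272×2.1²/(2.1+4.85)² = 24.833 kPa
Final effective stress: σ'_f = σ'_0 + Δσ = 35.614 + 24.833 = 60.447 kPa.
Normally consolidated clay, so the full stress increment lies on the virgin compression line:
S_c = C_c·H/(1+e₀)·log₁₀(σ'_f/σ'_0) = 0.32×5.1/(1+0.85)×log₁₀(60.447/35.614)
    = 0.88216 × 0.22975 = 0.2027 m

S_c ≈ 0.203 m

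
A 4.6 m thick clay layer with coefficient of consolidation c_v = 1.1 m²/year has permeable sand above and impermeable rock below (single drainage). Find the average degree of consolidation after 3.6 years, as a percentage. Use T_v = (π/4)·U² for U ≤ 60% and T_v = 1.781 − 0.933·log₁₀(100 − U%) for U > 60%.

Drainage path length: H_d = H = 4.6 m (single drainage).
T_v = c_v·t/H_d² = 1.1×3.6/4.6² = 0.18715.
T_v = 0.18715 corresponds to the U ≤ 60% branch:
U = √(4T_v/π) = 0.4881

U ≈ 48.8 %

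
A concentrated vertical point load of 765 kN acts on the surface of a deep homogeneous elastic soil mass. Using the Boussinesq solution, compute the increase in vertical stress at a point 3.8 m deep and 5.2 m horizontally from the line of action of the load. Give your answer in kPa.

Boussinesq vertical stress below a point load on an elastic half-space:
Δσ_z = 3P/(2πz²) · [1 + (r/z)²]^(−5/2)
r/z = 5.2/3.8 = 1.3684; [1+(r/z)²]^(−5/2) = 0.071502.
Δσ_z = 3×765/(2π×3.8²) × 0.071502 = 25.295 × 0.071502 = 1.809 kPa

Δσ_z ≈ 1.81 kPa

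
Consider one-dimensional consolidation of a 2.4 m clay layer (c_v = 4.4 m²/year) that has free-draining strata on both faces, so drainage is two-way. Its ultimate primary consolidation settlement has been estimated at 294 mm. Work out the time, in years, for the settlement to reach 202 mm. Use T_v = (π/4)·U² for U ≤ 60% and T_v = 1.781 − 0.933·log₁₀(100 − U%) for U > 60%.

t ≈ 0.126 years

Drainage path length: H_d = H/2 = 1.2 m (double drainage).
U = S(t)/S_ult = 202/294 = 0.6871.
U > 60%: T_v = 1.781 − 0.933·log₁₀(100 − 68.707) = 0.38575.
t = T_v·H_d²/c_v = 0.38575×1.2²/4.4 = 0.1262 years.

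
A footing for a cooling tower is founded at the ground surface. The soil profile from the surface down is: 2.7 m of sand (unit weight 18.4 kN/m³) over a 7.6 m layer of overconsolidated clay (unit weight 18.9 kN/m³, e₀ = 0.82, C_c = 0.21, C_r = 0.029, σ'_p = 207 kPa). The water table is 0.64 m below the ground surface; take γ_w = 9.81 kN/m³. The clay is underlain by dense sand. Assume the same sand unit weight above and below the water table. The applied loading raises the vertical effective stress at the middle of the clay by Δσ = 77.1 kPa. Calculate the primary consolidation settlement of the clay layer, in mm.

S_c ≈ 41.6 mm

Mid-depth of clay below the ground surface: z = 2.7 + 7.6/2 = 6.5 m.
Total vertical stress at mid-clay: σ_v = 18.4×2.7 + 18.9×3.8 = 121.5 kPa.
Pore pressure: u = 9.81×(6.5 − 0.64) = 57.487 kPa.
Initial effective stress: σ'_0 = σ_v − u = 121.5 − 57.487 = 64.013 kPa.
Final effective stress: σ'_f = 64.013 + 77.1 = 141.11 kPa.
σ'_f = 141.11 ≤ σ'_p = 207 kPa, so the clay remains overconsolidated and only the recompression index applies:
S_c = C_r·H/(1+e₀)·log₁₀(σ'_f/σ'_0) = 0.029×7.6/1.82×log₁₀(141.11/64.013)
    = 0.1211 × 0.34329 = 0.04157 m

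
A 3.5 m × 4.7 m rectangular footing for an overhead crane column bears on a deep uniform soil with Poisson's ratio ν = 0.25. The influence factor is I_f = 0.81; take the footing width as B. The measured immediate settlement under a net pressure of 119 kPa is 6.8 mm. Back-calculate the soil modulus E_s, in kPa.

E_s ≈ 46500 kPa

S_e = q·B·(1−ν²)/E_s · I_f  ⇒  E_s = q·B·(1−ν²)·I_f / S_e.
E_s = 119 × 3.5 × 0.9375 × 0.81 / 0.0068 = 46510 kPa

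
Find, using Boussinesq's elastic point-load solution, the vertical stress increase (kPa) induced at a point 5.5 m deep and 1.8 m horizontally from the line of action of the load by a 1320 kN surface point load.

Δσ_z ≈ 16.2 kPa

Boussinesq vertical stress below a point load on an elastic half-space:
Δσ_z = 3P/(2πz²) · [1 + (r/z)²]^(−5/2)
r/z = 1.8/5.5 = 0.32727; [1+(r/z)²]^(−5/2) = 0.7754.
Δσ_z = 3×1320/(2π×5.5²) × 0.7754 = 20.835 × 0.7754 = 16.16 kPa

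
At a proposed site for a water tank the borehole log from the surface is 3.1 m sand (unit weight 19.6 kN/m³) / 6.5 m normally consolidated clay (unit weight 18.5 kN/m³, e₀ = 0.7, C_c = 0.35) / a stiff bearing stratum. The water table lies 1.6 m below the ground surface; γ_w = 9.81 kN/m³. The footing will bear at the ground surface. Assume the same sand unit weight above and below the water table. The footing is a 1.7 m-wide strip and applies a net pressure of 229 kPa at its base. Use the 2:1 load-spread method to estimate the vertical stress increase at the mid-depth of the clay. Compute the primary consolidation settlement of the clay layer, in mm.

S_c ≈ 291 mm

Mid-depth of clay below the ground surface: z = 3.1 + 6.5/2 = 6.35 m.
Total vertical stress at mid-clay: σ_v = 19.6×3.1 + 18.5×3.25 = 120.89 kPa.
Pore pressure: u = 9.81×(6.35 − 1.6) = 46.598 kPa.
Initial effective stress: σ'_0 = σ_v − u = 120.89 − 46.598 = 74.292 kPa.
Stress increase at mid-clay by the 2:1 spreading method:
Δσ = qB/(B+z) = 229×1.7/(1.7+6.35) = 48.36 kPa
Final effective stress: σ'_f = σ'_0 + Δσ = 74.292 + 48.36 = 122.65 kPa.
Normally consolidated clay, so the full stress increment lies on the virgin compression line:
S_c = C_c·H/(1+e₀)·log₁₀(σ'_f/σ'_0) = 0.35×6.5/(1+0.7)×log₁₀(122.65/74.292)
    = 1.3382 × 0.21773 = 0.2914 m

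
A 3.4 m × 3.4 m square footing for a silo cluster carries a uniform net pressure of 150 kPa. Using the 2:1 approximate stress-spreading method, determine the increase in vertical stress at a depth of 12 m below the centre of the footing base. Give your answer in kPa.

By the 2:1 method the load spreads at 1 horizontal : 2 vertical, so at depth z the loaded area has grown by z in each plan dimension:
Δσ = qBL/((B+z)(L+z)) = 150×3.4×3.4/((3.4+12)(3.4+12)) = 7.3115 kPa

Δσ_z ≈ 7.31 kPa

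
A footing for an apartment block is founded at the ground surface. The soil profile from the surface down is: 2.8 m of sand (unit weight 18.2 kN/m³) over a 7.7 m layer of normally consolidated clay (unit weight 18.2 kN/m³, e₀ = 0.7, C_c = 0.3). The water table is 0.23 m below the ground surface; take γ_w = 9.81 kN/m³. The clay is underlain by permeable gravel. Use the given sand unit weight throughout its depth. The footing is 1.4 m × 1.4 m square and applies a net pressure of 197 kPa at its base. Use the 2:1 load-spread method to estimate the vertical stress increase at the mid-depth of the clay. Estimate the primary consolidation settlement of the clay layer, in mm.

S_c ≈ 57.7 mm

Mid-depth of clay below the ground surface: z = 2.8 + 7.7/2 = 6.65 m.
Total vertical stress at mid-clay: σ_v = 18.2×2.8 + 18.2×3.85 = 121.03 kPa.
Pore pressure: u = 9.81×(6.65 − 0.23) = 62.98 kPa.
Initial effective stress: σ'_0 = σ_v − u = 121.03 − 62.98 = 58.05 kPa.
Stress increase at mid-clay by the 2:1 spreading method:
Δσ = qBL/((B+z)(L+z)) = 197×1.4×1.4/((1.4+6.65)(1.4+6.65)) = 5.9584 kPa
Final effective stress: σ'_f = σ'_0 + Δσ = 58.05 + 5.9584 = 64.008 kPa.
Normally consolidated clay, so the full stress increment lies on the virgin compression line:
S_c = C_c·H/(1+e₀)·log₁₀(σ'_f/σ'_0) = 0.3×7.7/(1+0.7)×log₁₀(64.008/58.05)
    = 1.3588 × 0.042432 = 0.05766 m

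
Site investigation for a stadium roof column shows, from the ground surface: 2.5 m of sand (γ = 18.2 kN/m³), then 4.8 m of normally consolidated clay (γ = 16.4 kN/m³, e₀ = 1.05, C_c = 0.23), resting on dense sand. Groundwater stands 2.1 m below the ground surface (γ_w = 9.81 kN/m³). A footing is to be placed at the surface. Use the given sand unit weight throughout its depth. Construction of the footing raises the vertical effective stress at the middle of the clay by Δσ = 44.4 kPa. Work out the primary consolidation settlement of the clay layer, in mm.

Mid-depth of clay below the ground surface: z = 2.5 + 4.8/2 = 4.9 m.
Total vertical stress at mid-clay: σ_v = 18.2×2.5 + 16.4×2.4 = 84.86 kPa.
Pore pressure: u = 9.81×(4.9 − 2.1) = 27.468 kPa.
Initial effective stress: σ'_0 = σ_v − u = 84.86 − 27.468 = 57.392 kPa.
Final effective stress: σ'_f = σ'_0 + Δσ = 57.392 + 44.4 = 101.79 kPa.
Normally consolidated clay, so the full stress increment lies on the virgin compression line:
S_c = C_c·H/(1+e₀)·log₁₀(σ'_f/σ'_0) = 0.23×4.8/(1+1.05)×log₁₀(101.79/57.392)
    = 0.53854 × 0.24885 = 0.134 m

S_c ≈ 134 mm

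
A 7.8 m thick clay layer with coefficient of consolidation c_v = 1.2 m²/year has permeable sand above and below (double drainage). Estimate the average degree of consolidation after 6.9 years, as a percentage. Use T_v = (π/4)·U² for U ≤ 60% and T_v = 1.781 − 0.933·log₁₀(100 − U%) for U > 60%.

U ≈ 78.8 %

Drainage path length: H_d = H/2 = 3.9 m (double drainage).
T_v = c_v·t/H_d² = 1.2×6.9/3.9² = 0.54438.
T_v = 0.54438 corresponds to the U > 60% branch:
U = 1 − 10^((1.781 − T_v)/0.933)/100 = 0.7884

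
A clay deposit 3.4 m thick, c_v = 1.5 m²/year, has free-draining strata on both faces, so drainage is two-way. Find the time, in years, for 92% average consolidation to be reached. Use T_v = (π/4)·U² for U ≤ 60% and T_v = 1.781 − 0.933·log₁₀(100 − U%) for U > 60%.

Drainage path length: H_d = H/2 = 1.7 m (double drainage).
U > 60%: T_v = 1.781 − 0.933·log₁₀(100 − 92) = 0.93842.
t = T_v·H_d²/c_v = 0.93842×1.7²/1.5 = 1.808 years.

t ≈ 1.81 years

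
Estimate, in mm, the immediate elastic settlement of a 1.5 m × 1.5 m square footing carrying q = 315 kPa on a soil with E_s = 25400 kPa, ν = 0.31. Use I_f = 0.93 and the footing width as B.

S_e ≈ 15.6 mm

Immediate (elastic) settlement: S_e = q·B·(1−ν²)/E_s · I_f.
S_e = 315 × 1.5 × (1 − 0.31²) / 25400 × 0.93
    = 315 × 1.5 × 0.9039 / 25400 × 0.93
    = 0.01564 m = 15.64 mm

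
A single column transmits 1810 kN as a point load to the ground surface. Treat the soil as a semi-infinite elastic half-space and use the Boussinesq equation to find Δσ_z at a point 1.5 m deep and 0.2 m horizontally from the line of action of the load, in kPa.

Boussinesq vertical stress below a point load on an elastic half-space:
Δσ_z = 3P/(2πz²) · [1 + (r/z)²]^(−5/2)
r/z = 0.2/1.5 = 0.13333; [1+(r/z)²]^(−5/2) = 0.9569.
Δσ_z = 3×1810/(2π×1.5²) × 0.9569 = 384.09 × 0.9569 = 367.5 kPa

Δσ_z ≈ 368 kPa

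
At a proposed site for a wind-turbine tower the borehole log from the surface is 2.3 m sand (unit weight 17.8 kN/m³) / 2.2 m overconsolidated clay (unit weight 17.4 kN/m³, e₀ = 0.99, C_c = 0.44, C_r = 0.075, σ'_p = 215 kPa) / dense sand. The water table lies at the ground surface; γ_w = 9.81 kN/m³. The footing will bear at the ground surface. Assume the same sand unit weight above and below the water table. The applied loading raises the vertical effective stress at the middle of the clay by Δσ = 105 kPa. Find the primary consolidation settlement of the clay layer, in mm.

S_c ≈ 57.4 mm

Mid-depth of clay below the ground surface: z = 2.3 + 2.2/2 = 3.4 m.
Total vertical stress at mid-clay: σ_v = 17.8×2.3 + 17.4×1.1 = 60.08 kPa.
Pore pressure: u = 9.81×(3.4 − 0) = 33.354 kPa.
Initial effective stress: σ'_0 = σ_v − u = 60.08 − 33.354 = 26.726 kPa.
Final effective stress: σ'_f = 26.726 + 105 = 131.73 kPa.
σ'_f = 131.73 ≤ σ'_p = 215 kPa, so the clay remains overconsolidated and only the recompression index applies:
S_c = C_r·H/(1+e₀)·log₁₀(σ'_f/σ'_0) = 0.075×2.2/1.99×log₁₀(131.73/26.726)
    = 0.082912 × 0.69275 = 0.05744 m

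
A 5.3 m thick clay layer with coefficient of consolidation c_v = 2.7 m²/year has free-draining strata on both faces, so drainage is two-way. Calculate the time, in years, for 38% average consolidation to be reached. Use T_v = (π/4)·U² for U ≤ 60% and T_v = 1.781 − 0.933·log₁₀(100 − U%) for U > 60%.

t ≈ 0.295 years

Drainage path length: H_d = H/2 = 2.65 m (double drainage).
U ≤ 60%: T_v = (π/4)·U² = (π/4)×0.38² = 0.11341.
t = T_v·H_d²/c_v = 0.11341×2.65²/2.7 = 0.295 years.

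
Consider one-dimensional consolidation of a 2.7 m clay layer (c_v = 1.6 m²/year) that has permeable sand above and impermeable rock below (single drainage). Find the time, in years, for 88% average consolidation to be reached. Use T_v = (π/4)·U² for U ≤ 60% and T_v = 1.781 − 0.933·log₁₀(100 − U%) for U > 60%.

Drainage path length: H_d = H = 2.7 m (single drainage).
U > 60%: T_v = 1.781 − 0.933·log₁₀(100 − 88) = 0.77412.
t = T_v·H_d²/c_v = 0.77412×2.7²/1.6 = 3.527 years.

t ≈ 3.53 years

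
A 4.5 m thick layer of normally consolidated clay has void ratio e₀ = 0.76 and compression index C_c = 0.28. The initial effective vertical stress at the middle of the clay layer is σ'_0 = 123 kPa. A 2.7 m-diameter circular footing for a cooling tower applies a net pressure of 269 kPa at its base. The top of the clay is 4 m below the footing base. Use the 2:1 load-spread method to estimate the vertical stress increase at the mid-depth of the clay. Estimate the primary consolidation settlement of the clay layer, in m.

Mid-depth of clay below the footing base: z = 4 + 4.5/2 = 6.25 m.
Stress increase at mid-clay by the 2:1 spreading method:
Δσ ≈ qD²/(D+z)² = 269×2.7²/(2.7+6.25)² = 24.481 kPa
Final effective stress: σ'_f = σ'_0 + Δσ = 123 + 24.481 = 147.48 kPa.
Normally consolidated clay, so the full stress increment lies on the virgin compression line:
S_c = C_c·H/(1+e₀)·log₁₀(σ'_f/σ'_0) = 0.28×4.5/(1+0.76)×log₁₀(147.48/123)
    = 0.71591 × 0.078828 = 0.05643 m

S_c ≈ 0.0564 m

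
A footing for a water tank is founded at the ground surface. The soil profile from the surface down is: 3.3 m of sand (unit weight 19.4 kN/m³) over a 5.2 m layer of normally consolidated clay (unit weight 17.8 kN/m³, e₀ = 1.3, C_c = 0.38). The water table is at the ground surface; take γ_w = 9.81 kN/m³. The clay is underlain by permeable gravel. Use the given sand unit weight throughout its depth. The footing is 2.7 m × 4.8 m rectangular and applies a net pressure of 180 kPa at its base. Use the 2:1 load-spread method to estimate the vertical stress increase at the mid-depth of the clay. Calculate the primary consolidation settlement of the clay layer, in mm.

S_c ≈ 147 mm

Mid-depth of clay below the ground surface: z = 3.3 + 5.2/2 = 5.9 m.
Total vertical stress at mid-clay: σ_v = 19.4×3.3 + 17.8×2.6 = 110.3 kPa.
Pore pressure: u = 9.81×(5.9 − 0) = 57.879 kPa.
Initial effective stress: σ'_0 = σ_v − u = 110.3 − 57.879 = 52.421 kPa.
Stress increase at mid-clay by the 2:1 spreading method:
Δσ = qBL/((B+z)(L+z)) = 180×2.7×4.8/((2.7+5.9)(4.8+5.9)) = 25.351 kPa
Final effective stress: σ'_f = σ'_0 + Δσ = 52.421 + 25.351 = 77.772 kPa.
Normally consolidated clay, so the full stress increment lies on the virgin compression line:
S_c = C_c·H/(1+e₀)·log₁₀(σ'_f/σ'_0) = 0.38×5.2/(1+1.3)×log₁₀(77.772/52.421)
    = 0.85913 × 0.17132 = 0.1472 m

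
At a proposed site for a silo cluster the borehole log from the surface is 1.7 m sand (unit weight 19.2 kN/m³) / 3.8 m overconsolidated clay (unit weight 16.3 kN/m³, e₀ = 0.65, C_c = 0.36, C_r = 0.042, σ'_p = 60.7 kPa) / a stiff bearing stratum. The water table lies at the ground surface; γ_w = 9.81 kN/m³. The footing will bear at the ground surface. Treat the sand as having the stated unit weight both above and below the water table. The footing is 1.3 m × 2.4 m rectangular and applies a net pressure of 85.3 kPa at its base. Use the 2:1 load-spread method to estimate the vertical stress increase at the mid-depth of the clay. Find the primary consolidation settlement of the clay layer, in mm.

S_c ≈ 11.7 mm

Mid-depth of clay below the ground surface: z = 1.7 + 3.8/2 = 3.6 m.
Total vertical stress at mid-clay: σ_v = 19.2×1.7 + 16.3×1.9 = 63.61 kPa.
Pore pressure: u = 9.81×(3.6 − 0) = 35.316 kPa.
Initial effective stress: σ'_0 = σ_v − u = 63.61 − 35.316 = 28.294 kPa.
Stress increase at mid-clay by the 2:1 spreading method:
Δσ = qBL/((B+z)(L+z)) = 85.3×1.3×2.4/((1.3+3.6)(2.4+3.6)) = 9.0522 kPa
Final effective stress: σ'_f = 28.294 + 9.0522 = 37.346 kPa.
σ'_f = 37.346 ≤ σ'_p = 60.7 kPa, so the clay remains overconsolidated and only the recompression index applies:
S_c = C_r·H/(1+e₀)·log₁₀(σ'_f/σ'_0) = 0.042×3.8/1.65×log₁₀(37.346/28.294)
    = 0.096726 × 0.12055 = 0.01166 m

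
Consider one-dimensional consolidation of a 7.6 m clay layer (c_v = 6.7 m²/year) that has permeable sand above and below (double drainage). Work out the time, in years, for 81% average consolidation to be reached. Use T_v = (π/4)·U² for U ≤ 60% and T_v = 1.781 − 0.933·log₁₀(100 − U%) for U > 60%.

Drainage path length: H_d = H/2 = 3.8 m (double drainage).
U > 60%: T_v = 1.781 − 0.933·log₁₀(100 − 81) = 0.58792.
t = T_v·H_d²/c_v = 0.58792×3.8²/6.7 = 1.267 years.

t ≈ 1.27 years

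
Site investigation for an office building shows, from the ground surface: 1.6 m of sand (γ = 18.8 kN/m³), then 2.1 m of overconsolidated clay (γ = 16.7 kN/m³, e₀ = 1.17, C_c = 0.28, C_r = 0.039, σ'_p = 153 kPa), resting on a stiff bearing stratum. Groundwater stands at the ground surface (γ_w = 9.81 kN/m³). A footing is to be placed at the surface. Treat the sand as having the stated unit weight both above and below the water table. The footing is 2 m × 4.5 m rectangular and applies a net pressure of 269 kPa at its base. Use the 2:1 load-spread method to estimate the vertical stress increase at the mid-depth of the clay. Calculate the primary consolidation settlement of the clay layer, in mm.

Mid-depth of clay below the ground surface: z = 1.6 + 2.1/2 = 2.65 m.
Total vertical stress at mid-clay: σ_v = 18.8×1.6 + 16.7×1.05 = 47.615 kPa.
Pore pressure: u = 9.81×(2.65 − 0) = 25.997 kPa.
Initial effective stress: σ'_0 = σ_v − u = 47.615 − 25.997 = 21.618 kPa.
Stress increase at mid-clay by the 2:1 spreading method:
Δσ = qBL/((B+z)(L+z)) = 269×2×4.5/((2+2.65)(4.5+2.65)) = 72.818 kPa
Final effective stress: σ'_f = 21.618 + 72.818 = 94.436 kPa.
σ'_f = 94.436 ≤ σ'_p = 153 kPa, so the clay remains overconsolidated and only the recompression index applies:
S_c = C_r·H/(1+e₀)·log₁₀(σ'_f/σ'_0) = 0.039×2.1/2.17×log₁₀(94.436/21.618)
    = 0.037742 × 0.64032 = 0.02417 m

S_c ≈ 24.2 mm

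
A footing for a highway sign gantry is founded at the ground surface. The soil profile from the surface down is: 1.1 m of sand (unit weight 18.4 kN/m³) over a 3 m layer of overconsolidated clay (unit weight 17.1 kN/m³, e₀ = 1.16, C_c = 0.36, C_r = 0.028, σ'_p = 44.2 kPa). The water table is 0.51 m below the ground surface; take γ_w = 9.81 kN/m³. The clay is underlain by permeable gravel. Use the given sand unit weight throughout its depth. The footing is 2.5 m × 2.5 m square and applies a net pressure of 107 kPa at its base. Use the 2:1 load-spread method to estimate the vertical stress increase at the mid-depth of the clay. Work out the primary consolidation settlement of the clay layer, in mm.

Mid-depth of clay below the ground surface: z = 1.1 + 3/2 = 2.6 m.
Total vertical stress at mid-clay: σ_v = 18.4×1.1 + 17.1×1.5 = 45.89 kPa.
Pore pressure: u = 9.81×(2.6 − 0.51) = 20.503 kPa.
Initial effective stress: σ'_0 = σ_v − u = 45.89 − 20.503 = 25.387 kPa.
Stress increase at mid-clay by the 2:1 spreading method:
Δσ = qBL/((B+z)(L+z)) = 107×2.5×2.5/((2.5+2.6)(2.5+2.6)) = 25.711 kPa
Final effective stress: σ'_f = 25.387 + 25.711 = 51.098 kPa.
σ'_f = 51.098 > σ'_p = 44.2 kPa, so the stress path crosses the preconsolidation pressure — recompression up to σ'_p, then virgin compression beyond:
S_c = H/(1+e₀)·[C_r·log₁₀(σ'_p/σ'_0) + C_c·log₁₀(σ'_f/σ'_p)]
    = 3/2.16 × [0.028×log₁₀(44.2/25.387) + 0.36×log₁₀(51.098/44.2)]
    = 1.3889 × [0.0067427 + 0.022673] = 0.04086 m

S_c ≈ 40.9 mm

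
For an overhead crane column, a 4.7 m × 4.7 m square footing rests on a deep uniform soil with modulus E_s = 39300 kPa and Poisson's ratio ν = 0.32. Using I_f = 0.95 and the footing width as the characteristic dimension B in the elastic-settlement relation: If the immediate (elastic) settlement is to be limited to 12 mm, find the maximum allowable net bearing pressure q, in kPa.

q ≈ 118 kPa

S_e = q·B·(1−ν²)/E_s · I_f  ⇒  q = S_e·E_s / (B·(1−ν²)·I_f).
q = 0.012 × 39300 / (4.7 × 0.8976 × 0.95) = 117.7 kPa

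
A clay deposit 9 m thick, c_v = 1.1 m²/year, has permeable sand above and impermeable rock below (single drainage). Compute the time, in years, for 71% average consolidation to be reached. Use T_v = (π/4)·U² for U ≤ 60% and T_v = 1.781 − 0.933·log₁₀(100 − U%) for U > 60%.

t ≈ 30.7 years

Drainage path length: H_d = H = 9 m (single drainage).
U > 60%: T_v = 1.781 − 0.933·log₁₀(100 − 71) = 0.41658.
t = T_v·H_d²/c_v = 0.41658×9²/1.1 = 30.68 years.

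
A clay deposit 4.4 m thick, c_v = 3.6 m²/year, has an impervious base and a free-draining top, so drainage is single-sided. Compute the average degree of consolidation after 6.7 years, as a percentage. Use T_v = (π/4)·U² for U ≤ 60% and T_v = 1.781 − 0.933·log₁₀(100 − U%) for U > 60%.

Drainage path length: H_d = H = 4.4 m (single drainage).
T_v = c_v·t/H_d² = 3.6×6.7/4.4² = 1.2459.
T_v = 1.2459 corresponds to the U > 60% branch:
U = 1 − 10^((1.781 − T_v)/0.933)/100 = 0.9625

U ≈ 96.3 %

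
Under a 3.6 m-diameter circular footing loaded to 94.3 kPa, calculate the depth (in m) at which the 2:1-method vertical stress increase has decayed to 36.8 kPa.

2:1 spreading — at depth z the loaded area has grown by z in each plan dimension:
qD²/(D+z)² = Δσ_z ⇒ z = D(√(q/Δσ_z) − 1) = 3.6×(√(94.3/36.8) − 1) = 2.163 m

z ≈ 2.16 m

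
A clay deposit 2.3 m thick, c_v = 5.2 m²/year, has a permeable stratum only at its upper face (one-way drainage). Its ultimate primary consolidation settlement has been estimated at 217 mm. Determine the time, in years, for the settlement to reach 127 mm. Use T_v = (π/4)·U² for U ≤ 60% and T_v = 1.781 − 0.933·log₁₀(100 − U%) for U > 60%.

t ≈ 0.274 years

Drainage path length: H_d = H = 2.3 m (single drainage).
U = S(t)/S_ult = 127/217 = 0.5853.
U ≤ 60%: T_v = (π/4)·U² = (π/4)×0.58525² = 0.26902.
t = T_v·H_d²/c_v = 0.26902×2.3²/5.2 = 0.2737 years.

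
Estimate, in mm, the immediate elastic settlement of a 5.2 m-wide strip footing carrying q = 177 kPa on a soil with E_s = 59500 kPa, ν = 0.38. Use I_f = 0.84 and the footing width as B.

S_e ≈ 11.1 mm

Immediate (elastic) settlement: S_e = q·B·(1−ν²)/E_s · I_f.
S_e = 177 × 5.2 × (1 − 0.38²) / 59500 × 0.84
    = 177 × 5.2 × 0.8556 / 59500 × 0.84
    = 0.01112 m = 11.12 mm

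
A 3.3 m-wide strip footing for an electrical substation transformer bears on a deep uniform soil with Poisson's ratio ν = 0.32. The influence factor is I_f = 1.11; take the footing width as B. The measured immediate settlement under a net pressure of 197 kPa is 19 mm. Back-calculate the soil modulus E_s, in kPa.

S_e = q·B·(1−ν²)/E_s · I_f  ⇒  E_s = q·B·(1−ν²)·I_f / S_e.
E_s = 197 × 3.3 × 0.8976 × 1.11 / 0.019 = 34090 kPa

E_s ≈ 34100 kPa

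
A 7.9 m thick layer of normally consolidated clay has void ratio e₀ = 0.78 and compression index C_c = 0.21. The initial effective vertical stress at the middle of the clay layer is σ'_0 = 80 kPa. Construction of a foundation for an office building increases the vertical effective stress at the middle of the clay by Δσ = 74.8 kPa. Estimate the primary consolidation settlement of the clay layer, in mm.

Final effective stress: σ'_f = σ'_0 + Δσ = 80 + 74.8 = 154.8 kPa.
Normally consolidated clay, so the full stress increment lies on the virgin compression line:
S_c = C_c·H/(1+e₀)·log₁₀(σ'_f/σ'_0) = 0.21×7.9/(1+0.78)×log₁₀(154.8/80)
    = 0.93202 × 0.28668 = 0.2672 m

S_c ≈ 267 mm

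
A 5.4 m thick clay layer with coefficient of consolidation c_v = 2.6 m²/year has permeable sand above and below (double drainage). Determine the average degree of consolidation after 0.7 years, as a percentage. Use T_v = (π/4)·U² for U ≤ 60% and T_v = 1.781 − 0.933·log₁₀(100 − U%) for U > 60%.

U ≈ 56.4 %

Drainage path length: H_d = H/2 = 2.7 m (double drainage).
T_v = c_v·t/H_d² = 2.6×0.7/2.7² = 0.24966.
T_v = 0.24966 corresponds to the U ≤ 60% branch:
U = √(4T_v/π) = 0.5638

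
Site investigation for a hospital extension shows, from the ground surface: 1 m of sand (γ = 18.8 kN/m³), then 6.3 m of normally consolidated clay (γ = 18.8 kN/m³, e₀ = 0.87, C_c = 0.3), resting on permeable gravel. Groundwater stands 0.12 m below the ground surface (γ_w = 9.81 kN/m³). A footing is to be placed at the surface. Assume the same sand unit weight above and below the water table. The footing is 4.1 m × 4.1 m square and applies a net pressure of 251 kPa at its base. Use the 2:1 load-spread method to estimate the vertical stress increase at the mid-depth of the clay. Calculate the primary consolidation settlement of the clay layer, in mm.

Mid-depth of clay below the ground surface: z = 1 + 6.3/2 = 4.15 m.
Total vertical stress at mid-clay: σ_v = 18.8×1 + 18.8×3.15 = 78.02 kPa.
Pore pressure: u = 9.81×(4.15 − 0.12) = 39.534 kPa.
Initial effective stress: σ'_0 = σ_v − u = 78.02 − 39.534 = 38.486 kPa.
Stress increase at mid-clay by the 2:1 spreading method:
Δσ = qBL/((B+z)(L+z)) = 251×4.1×4.1/((4.1+4.15)(4.1+4.15)) = 61.992 kPa
Final effective stress: σ'_f = σ'_0 + Δσ = 38.486 + 61.992 = 100.48 kPa.
Normally consolidated clay, so the full stress increment lies on the virgin compression line:
S_c = C_c·H/(1+e₀)·log₁₀(σ'_f/σ'_0) = 0.3×6.3/(1+0.87)×log₁₀(100.48/38.486)
    = 1.0107 × 0.41678 = 0.4212 m

S_c ≈ 421 mm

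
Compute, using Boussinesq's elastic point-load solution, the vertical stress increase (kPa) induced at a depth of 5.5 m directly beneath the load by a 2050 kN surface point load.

Boussinesq vertical stress below a point load on an elastic half-space:
Δσ_z = 3P/(2πz²) · [1 + (r/z)²]^(−5/2)
r/z = 0/5.5 = 0; [1+(r/z)²]^(−5/2) = 1.
Δσ_z = 3×2050/(2π×5.5²) × 1 = 32.357 × 1 = 32.36 kPa

Δσ_z ≈ 32.4 kPa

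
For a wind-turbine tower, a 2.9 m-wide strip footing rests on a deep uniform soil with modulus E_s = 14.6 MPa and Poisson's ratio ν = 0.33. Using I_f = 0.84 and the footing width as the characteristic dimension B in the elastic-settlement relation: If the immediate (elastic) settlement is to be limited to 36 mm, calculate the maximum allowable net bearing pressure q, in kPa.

q ≈ 242 kPa

E_s = 14.6 MPa = 14600 kPa.
S_e = q·B·(1−ν²)/E_s · I_f  ⇒  q = S_e·E_s / (B·(1−ν²)·I_f).
q = 0.036 × 14600 / (2.9 × 0.8911 × 0.84) = 242.1 kPa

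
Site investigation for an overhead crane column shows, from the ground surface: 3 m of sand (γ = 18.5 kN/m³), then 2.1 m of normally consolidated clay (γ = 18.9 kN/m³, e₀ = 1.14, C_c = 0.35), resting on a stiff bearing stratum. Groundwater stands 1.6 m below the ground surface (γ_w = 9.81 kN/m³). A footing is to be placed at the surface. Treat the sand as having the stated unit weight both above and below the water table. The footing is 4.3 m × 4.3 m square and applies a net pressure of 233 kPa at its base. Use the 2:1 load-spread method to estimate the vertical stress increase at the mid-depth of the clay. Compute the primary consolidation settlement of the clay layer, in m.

Mid-depth of clay below the ground surface: z = 3 + 2.1/2 = 4.05 m.
Total vertical stress at mid-clay: σ_v = 18.5×3 + 18.9×1.05 = 75.345 kPa.
Pore pressure: u = 9.81×(4.05 − 1.6) = 24.035 kPa.
Initial effective stress: σ'_0 = σ_v − u = 75.345 − 24.035 = 51.31 kPa.
Stress increase at mid-clay by the 2:1 spreading method:
Δσ = qBL/((B+z)(L+z)) = 233×4.3×4.3/((4.3+4.05)(4.3+4.05)) = 61.79 kPa
Final effective stress: σ'_f = σ'_0 + Δσ = 51.31 + 61.79 = 113.1 kPa.
Normally consolidated clay, so the full stress increment lies on the virgin compression line:
S_c = C_c·H/(1+e₀)·log₁₀(σ'_f/σ'_0) = 0.35×2.1/(1+1.14)×log₁₀(113.1/51.31)
    = 0.34346 × 0.34326 = 0.1179 m

S_c ≈ 0.118 m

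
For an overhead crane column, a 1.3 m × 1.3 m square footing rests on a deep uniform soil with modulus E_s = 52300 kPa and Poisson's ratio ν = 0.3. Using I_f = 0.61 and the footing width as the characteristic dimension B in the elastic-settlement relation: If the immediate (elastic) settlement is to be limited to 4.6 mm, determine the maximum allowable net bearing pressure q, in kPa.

q ≈ 333 kPa

S_e = q·B·(1−ν²)/E_s · I_f  ⇒  q = S_e·E_s / (B·(1−ν²)·I_f).
q = 0.0046 × 52300 / (1.3 × 0.91 × 0.61) = 333.4 kPa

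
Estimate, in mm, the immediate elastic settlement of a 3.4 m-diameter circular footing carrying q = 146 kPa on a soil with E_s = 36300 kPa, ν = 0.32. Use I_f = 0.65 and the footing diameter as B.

S_e ≈ 7.98 mm

Immediate (elastic) settlement: S_e = q·B·(1−ν²)/E_s · I_f.
S_e = 146 × 3.4 × (1 − 0.32²) / 36300 × 0.65
    = 146 × 3.4 × 0.8976 / 36300 × 0.65
    = 0.007979 m = 7.979 mm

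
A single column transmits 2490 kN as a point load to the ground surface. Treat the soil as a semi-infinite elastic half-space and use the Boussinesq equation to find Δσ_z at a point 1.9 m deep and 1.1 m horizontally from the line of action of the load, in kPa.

Δσ_z ≈ 160 kPa

Boussinesq vertical stress below a point load on an elastic half-space:
Δσ_z = 3P/(2πz²) · [1 + (r/z)²]^(−5/2)
r/z = 1.1/1.9 = 0.57895; [1+(r/z)²]^(−5/2) = 0.48546.
Δσ_z = 3×2490/(2π×1.9²) × 0.48546 = 329.33 × 0.48546 = 159.9 kPa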